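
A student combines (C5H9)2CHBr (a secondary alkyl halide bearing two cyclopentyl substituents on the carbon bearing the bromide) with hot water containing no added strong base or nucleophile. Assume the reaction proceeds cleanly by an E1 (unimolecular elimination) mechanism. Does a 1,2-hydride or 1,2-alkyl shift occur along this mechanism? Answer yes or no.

The first-formed carbocation is secondary.
The adjacent cyclopentyl carbon already bears 2 other carbon substituents and has a hydrogen to migrate; after a 1,2-hydride shift from that carbon the positive charge sits on a tertiary centre.
Tertiary is more stable than secondary, so the shift occurs.

yes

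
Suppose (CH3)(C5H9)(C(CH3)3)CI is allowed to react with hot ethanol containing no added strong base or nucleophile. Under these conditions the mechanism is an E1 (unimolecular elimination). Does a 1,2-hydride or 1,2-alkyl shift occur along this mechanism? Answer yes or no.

The first-formed carbocation is tertiary.
No single 1,2-shift to an adjacent carbon would produce a more-substituted cation than the one already present, so no rearrangement occurs.

no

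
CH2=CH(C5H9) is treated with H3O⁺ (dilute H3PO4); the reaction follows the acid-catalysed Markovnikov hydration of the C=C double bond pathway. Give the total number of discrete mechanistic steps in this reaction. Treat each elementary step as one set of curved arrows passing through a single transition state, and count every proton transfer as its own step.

4

Step 1: The π electrons of the C=C bond attack a proton of H3O⁺; Markovnikov addition places the new C–H on the less-substituted alkene carbon, so the positive charge ends up on the more-substituted carbon — a secondary carbocation. H2O is released.
Step 2: Carbocation rearrangement: a 1,2-hydride shift from the adjacent cyclopentyl carbon converts the initially-formed secondary cation into the more stable tertiary cation.
Step 3: A lone pair on the oxygen of H2O attacks the carbocation, forming a C–O bond and an oxonium ion (a protonated alcohol).
Step 4: Proton transfer from the O–H of the oxonium ion to H2O completes the catalytic cycle and yields the alcohol.
Total: 4 elementary steps.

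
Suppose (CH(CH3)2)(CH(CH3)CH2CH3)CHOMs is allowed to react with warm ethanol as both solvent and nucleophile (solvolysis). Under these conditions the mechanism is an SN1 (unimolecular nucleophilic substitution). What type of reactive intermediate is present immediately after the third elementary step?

oxonium ion

Step 1: Unassisted departure of MsO⁻ (taking the C–O bonding pair) generates a secondary carbocation.
Step 2: A hydride (H with its bonding pair) migrates from the adjacent sec-butyl carbon to the cationic centre — a 1,2-hydride shift — upgrading the secondary cation to a tertiary one.
Step 3: Nucleophilic capture: the oxygen of CH3CH2OH bonds to the cationic carbon, producing an oxonium-ion intermediate.
After step 3 the species present is an oxonium ion.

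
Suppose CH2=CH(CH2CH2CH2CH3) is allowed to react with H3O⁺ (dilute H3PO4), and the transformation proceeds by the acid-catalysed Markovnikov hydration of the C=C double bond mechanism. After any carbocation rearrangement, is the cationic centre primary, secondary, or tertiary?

secondary

Step 1: Protonation of the alkene by H3O⁺: the π bond acts as the nucleophile and picks up H⁺, giving the more stable (Markovnikov) secondary carbocation. H2O is released.
No single 1,2-shift to an adjacent carbon would give a more-substituted cation, so no rearrangement occurs.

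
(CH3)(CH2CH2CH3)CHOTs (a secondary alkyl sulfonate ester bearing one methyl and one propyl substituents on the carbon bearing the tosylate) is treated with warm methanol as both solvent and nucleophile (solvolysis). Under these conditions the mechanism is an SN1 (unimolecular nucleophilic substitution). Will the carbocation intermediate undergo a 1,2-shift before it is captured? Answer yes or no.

no

The first-formed carbocation is secondary.
No single 1,2-shift to an adjacent carbon would produce a more-substituted cation than the one already present, so no rearrangement occurs.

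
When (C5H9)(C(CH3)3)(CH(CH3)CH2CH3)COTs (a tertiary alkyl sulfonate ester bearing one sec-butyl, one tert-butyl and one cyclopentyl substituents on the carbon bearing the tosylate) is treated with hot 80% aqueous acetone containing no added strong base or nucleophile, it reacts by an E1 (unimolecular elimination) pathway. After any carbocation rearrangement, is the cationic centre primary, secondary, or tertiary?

tertiary

Step 1: Rate-determining heterolysis of the C–O bond gives TsO⁻ and a tertiary carbocation.
No single 1,2-shift to an adjacent carbon would give a more-substituted cation, so no rearrangement occurs.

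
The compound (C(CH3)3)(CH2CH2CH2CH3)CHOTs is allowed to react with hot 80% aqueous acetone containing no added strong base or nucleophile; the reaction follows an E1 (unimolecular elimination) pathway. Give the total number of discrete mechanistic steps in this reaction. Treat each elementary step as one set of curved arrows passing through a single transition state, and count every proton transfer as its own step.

Step 1: Rate-determining heterolysis of the C–O bond gives TsO⁻ and a secondary carbocation.
Step 2: A methyl group with its bonding pair migrates from the adjacent tert-butyl carbon to the cationic centre — a 1,2-methyl shift — upgrading the secondary cation to a tertiary one.
Step 3: A weak base (a water molecule from the solvent) removes a proton from a carbon adjacent to the cationic centre; the electrons of that C–H bond become the new π(C=C) bond, giving the alkene.
Total: 3 elementary steps.

3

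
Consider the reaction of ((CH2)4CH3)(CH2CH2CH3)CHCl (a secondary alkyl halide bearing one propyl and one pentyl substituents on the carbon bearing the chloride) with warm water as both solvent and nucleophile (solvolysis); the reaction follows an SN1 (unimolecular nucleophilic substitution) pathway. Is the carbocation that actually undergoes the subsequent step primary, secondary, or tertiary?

Step 1: Unassisted departure of Cl⁻ (taking the C–Cl bonding pair) generates a secondary carbocation.
No single 1,2-shift to an adjacent carbon would give a more-substituted cation, so no rearrangement occurs.

secondary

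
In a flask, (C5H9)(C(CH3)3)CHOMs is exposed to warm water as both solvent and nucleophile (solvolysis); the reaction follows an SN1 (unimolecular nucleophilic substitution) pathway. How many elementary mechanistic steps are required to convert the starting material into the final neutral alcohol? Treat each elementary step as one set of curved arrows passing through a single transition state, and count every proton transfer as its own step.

4

Step 1: Unassisted departure of MsO⁻ (taking the C–O bonding pair) generates a secondary carbocation.
Step 2: A hydride (H with its bonding pair) migrates from the adjacent cyclopentyl carbon to the cationic centre — a 1,2-hydride shift — upgrading the secondary cation to a tertiary one.
Step 3: A lone pair on the oxygen of H2O attacks the carbocation, forming a new C–O σ-bond and an oxonium ion.
Step 4: Proton transfer from the O–H of the oxonium ion to a solvent molecule delivers the neutral alcohol.
Total: 4 elementary steps.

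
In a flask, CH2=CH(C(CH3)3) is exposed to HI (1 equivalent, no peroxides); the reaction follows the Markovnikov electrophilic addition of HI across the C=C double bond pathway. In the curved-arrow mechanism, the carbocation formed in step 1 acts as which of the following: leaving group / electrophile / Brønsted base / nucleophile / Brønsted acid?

Step 3: Nucleophilic attack by I⁻ on the carbocation completes the addition, giving R–I.
The carbocation formed in step 1 accepts an electron pair into an empty or π* orbital — it is the electrophile.

electrophile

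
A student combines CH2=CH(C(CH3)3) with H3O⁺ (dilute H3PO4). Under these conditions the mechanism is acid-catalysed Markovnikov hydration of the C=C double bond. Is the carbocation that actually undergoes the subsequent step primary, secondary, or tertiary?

tertiary

Step 1: Electrophilic addition begins with the π(C=C) electrons forming a bond to the proton of H3O⁺. Following Markovnikov's rule, the resulting cation is secondary. H2O is released.
Step 2: A methyl group with its bonding pair migrates from the adjacent tert-butyl carbon to the cationic centre — a 1,2-methyl shift — upgrading the secondary cation to a tertiary one.
The cation rearranges from secondary to tertiary via a 1,2-methyl shift from the adjacent tert-butyl carbon; the tertiary cation is what reacts next.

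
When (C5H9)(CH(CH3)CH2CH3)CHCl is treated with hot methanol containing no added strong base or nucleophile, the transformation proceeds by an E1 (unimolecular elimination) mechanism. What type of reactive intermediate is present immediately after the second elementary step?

tertiary carbocation

Step 1: Unassisted departure of Cl⁻ (taking the C–Cl bonding pair) generates a secondary carbocation.
Step 2: A 1,2-hydride shift from the adjacent cyclopentyl carbon moves the positive charge from the secondary centre to an adjacent carbon, generating a more stable tertiary carbocation.
After step 2 the species present is a tertiary carbocation.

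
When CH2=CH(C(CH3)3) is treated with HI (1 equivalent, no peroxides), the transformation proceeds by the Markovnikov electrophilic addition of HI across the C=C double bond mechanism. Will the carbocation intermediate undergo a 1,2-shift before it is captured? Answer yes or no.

yes

The first-formed carbocation is secondary.
The adjacent tert-butyl carbon has no hydrogen but bears methyl groups; migration of one methyl with its bonding pair (a 1,2-methyl shift) places the charge on a tertiary centre.
Tertiary is more stable than secondary, so the shift occurs.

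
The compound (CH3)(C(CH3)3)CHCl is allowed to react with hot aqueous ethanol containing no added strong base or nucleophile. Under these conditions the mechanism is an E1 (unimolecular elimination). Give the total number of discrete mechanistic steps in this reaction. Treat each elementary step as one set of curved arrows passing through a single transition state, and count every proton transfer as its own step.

3

Step 1: Ionisation: the C–Cl σ-bond cleaves heterolytically; both bonding electrons depart with Cl⁻, leaving a secondary carbocation at the α-carbon.
Step 2: A 1,2-methyl shift from the adjacent tert-butyl carbon moves the positive charge from the secondary centre to an adjacent carbon, generating a more stable tertiary carbocation.
Step 3: A weak base (a water (or ethanol) molecule from the solvent) removes a proton from a carbon adjacent to the cationic centre; the electrons of that C–H bond become the new π(C=C) bond, giving the alkene.
Total: 3 elementary steps.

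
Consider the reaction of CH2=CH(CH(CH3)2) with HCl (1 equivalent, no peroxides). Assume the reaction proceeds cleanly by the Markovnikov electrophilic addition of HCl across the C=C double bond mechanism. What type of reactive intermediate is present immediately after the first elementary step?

Step 1: The π electrons of the C=C bond attack a proton of HCl; Markovnikov addition places the new C–H on the less-substituted alkene carbon, so the positive charge ends up on the more-substituted carbon — a secondary carbocation. The H–Cl bond breaks heterolytically, releasing Cl⁻.
After step 1 the species present is a secondary carbocation.

secondary carbocation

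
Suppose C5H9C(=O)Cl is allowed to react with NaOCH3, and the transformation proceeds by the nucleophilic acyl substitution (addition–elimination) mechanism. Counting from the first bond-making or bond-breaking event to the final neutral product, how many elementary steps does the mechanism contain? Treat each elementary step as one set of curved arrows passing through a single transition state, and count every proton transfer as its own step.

2

Step 1: Nucleophilic addition of CH3O⁻ to the acyl carbon breaks the π(C=O) bond and yields a tetrahedral, anionic intermediate.
Step 2: Elimination step: re-formation of the carbonyl π bond drives out Cl⁻, giving the new acyl compound.
Total: 2 elementary steps.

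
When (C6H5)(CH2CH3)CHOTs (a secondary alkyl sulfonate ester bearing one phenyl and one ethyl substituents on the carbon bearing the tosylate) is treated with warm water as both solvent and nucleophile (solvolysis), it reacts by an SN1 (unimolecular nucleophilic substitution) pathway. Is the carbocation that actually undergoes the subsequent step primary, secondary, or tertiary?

secondary

Step 1: The C–O bond breaks with both electrons going to the tosylate; TsO⁻ leaves and a secondary carbocation remains.
No single 1,2-shift to an adjacent carbon would give a more-substituted cation, so no rearrangement occurs.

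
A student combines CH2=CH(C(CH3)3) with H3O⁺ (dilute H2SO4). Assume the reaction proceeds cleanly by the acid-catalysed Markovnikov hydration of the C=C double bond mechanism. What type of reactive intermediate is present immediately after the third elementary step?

Step 1: Protonation of the alkene by H3O⁺: the π bond acts as the nucleophile and picks up H⁺, giving the more stable (Markovnikov) secondary carbocation. H2O is released.
Step 2: A 1,2-methyl shift from the adjacent tert-butyl carbon moves the positive charge from the secondary centre to an adjacent carbon, generating a more stable tertiary carbocation.
Step 3: A lone pair on the oxygen of H2O attacks the carbocation, forming a C–O bond and an oxonium ion (a protonated alcohol).
After step 3 the species present is an oxonium ion.

oxonium ion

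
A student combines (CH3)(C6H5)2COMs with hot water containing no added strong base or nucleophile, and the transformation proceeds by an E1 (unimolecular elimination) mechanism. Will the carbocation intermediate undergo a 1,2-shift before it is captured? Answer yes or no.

The first-formed carbocation is tertiary.
No single 1,2-shift to an adjacent carbon would produce a more-substituted cation than the one already present, so no rearrangement occurs.

no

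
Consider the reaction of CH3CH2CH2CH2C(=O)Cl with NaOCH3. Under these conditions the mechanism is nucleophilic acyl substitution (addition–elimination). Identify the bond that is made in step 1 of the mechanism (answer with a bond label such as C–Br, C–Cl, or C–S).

C–O

Step 1: CH3O⁻ adds to the carbonyl carbon; the C=O π electrons shift onto oxygen and a tetrahedral alkoxide intermediate forms.
The bond formed in this step is the C–O bond.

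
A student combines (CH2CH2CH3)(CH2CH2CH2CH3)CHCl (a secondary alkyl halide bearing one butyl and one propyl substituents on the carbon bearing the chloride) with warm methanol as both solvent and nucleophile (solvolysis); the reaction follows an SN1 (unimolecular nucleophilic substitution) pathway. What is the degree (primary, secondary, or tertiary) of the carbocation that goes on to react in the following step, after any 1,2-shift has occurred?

secondary

Step 1: Unassisted departure of Cl⁻ (taking the C–Cl bonding pair) generates a secondary carbocation.
No single 1,2-shift to an adjacent carbon would give a more-substituted cation, so no rearrangement occurs.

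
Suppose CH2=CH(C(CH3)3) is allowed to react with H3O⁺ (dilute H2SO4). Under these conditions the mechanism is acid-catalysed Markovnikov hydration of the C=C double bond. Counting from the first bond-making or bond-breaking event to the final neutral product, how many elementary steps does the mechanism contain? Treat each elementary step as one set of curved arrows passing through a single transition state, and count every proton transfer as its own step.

4

Step 1: Electrophilic addition begins with the π(C=C) electrons forming a bond to the proton of H3O⁺. Following Markovnikov's rule, the resulting cation is secondary. H2O is released.
Step 2: A 1,2-methyl shift from the adjacent tert-butyl carbon moves the positive charge from the secondary centre to an adjacent carbon, generating a more stable tertiary carbocation.
Step 3: A lone pair on the oxygen of H2O attacks the carbocation, forming a C–O bond and an oxonium ion (a protonated alcohol).
Step 4: Proton transfer from the O–H of the oxonium ion to H2O completes the catalytic cycle and yields the alcohol.
Total: 4 elementary steps.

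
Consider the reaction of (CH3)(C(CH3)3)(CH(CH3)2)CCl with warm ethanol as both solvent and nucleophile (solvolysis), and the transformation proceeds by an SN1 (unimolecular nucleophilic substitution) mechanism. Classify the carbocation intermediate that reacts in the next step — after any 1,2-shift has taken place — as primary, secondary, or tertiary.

Step 1: Ionisation: the C–Cl σ-bond cleaves heterolytically; both bonding electrons depart with Cl⁻, leaving a tertiary carbocation at the α-carbon.
No single 1,2-shift to an adjacent carbon would give a more-substituted cation, so no rearrangement occurs.

tertiary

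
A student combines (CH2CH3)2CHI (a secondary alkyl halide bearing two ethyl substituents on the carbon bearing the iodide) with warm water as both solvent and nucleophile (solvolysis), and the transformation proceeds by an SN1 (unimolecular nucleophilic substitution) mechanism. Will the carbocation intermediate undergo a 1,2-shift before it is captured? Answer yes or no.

The first-formed carbocation is secondary.
No single 1,2-shift to an adjacent carbon would produce a more-substituted cation than the one already present, so no rearrangement occurs.

no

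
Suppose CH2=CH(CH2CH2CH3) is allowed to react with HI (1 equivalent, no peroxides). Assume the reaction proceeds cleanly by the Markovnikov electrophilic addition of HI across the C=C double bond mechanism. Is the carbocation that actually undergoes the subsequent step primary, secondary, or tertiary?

Step 1: The π electrons of the C=C bond attack a proton of HI; Markovnikov addition places the new C–H on the less-substituted alkene carbon, so the positive charge ends up on the more-substituted carbon — a secondary carbocation. The H–I bond breaks heterolytically, releasing I⁻.
No single 1,2-shift to an adjacent carbon would give a more-substituted cation, so no rearrangement occurs.

secondary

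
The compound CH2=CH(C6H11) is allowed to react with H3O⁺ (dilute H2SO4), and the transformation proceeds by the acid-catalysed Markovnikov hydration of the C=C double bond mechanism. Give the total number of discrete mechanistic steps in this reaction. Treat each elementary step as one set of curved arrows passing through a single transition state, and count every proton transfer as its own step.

Step 1: Electrophilic addition begins with the π(C=C) electrons forming a bond to the proton of H3O⁺. Following Markovnikov's rule, the resulting cation is secondary. H2O is released.
Step 2: A hydride (H with its bonding pair) migrates from the adjacent cyclohexyl carbon to the cationic centre — a 1,2-hydride shift — upgrading the secondary cation to a tertiary one.
Step 3: Nucleophilic capture of the cation by H2O produces the protonated alcohol (an oxonium ion).
Step 4: Deprotonation of the oxonium ion by a water molecule delivers the neutral alcohol and regenerates the acid catalyst.
Total: 4 elementary steps.

4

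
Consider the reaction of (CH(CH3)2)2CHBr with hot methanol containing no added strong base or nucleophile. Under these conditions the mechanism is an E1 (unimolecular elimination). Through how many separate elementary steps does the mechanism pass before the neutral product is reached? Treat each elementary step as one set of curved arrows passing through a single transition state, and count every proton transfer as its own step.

Step 1: Unassisted departure of Br⁻ (taking the C–Br bonding pair) generates a secondary carbocation.
Step 2: Carbocation rearrangement: a 1,2-hydride shift from the adjacent isopropyl carbon converts the initially-formed secondary cation into the more stable tertiary cation.
Step 3: Loss of a β-proton to a methanol molecule of the solvent: the C–H bonding pair collapses toward the cationic carbon to form the C=C π bond, yielding the alkene.
Total: 3 elementary steps.

3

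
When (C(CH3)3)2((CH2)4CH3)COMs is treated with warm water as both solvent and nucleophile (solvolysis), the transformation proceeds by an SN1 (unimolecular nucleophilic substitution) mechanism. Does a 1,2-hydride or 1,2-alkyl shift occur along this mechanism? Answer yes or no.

no

The first-formed carbocation is tertiary.
No single 1,2-shift to an adjacent carbon would produce a more-substituted cation than the one already present, so no rearrangement occurs.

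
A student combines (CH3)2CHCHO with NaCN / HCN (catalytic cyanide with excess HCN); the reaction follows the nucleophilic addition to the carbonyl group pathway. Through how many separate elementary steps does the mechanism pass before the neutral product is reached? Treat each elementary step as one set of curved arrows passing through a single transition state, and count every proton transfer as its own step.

2

Step 1: Nucleophilic addition: CN⁻ adds to the carbonyl carbon, pushing the π(C=O) electron pair onto oxygen and giving a tetrahedral alkoxide.
Step 2: Proton transfer from HCN to the alkoxide furnishes a cyanohydrin (and releases another CN⁻ to continue the reaction).
Total: 2 elementary steps.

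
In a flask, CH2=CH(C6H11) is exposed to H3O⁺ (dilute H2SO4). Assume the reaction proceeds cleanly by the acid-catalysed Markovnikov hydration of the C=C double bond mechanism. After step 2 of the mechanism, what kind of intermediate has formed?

Step 1: Protonation of the alkene by H3O⁺: the π bond acts as the nucleophile and picks up H⁺, giving the more stable (Markovnikov) secondary carbocation. H2O is released.
Step 2: A hydride (H with its bonding pair) migrates from the adjacent cyclohexyl carbon to the cationic centre — a 1,2-hydride shift — upgrading the secondary cation to a tertiary one.
After step 2 the species present is a tertiary carbocation.

tertiary carbocation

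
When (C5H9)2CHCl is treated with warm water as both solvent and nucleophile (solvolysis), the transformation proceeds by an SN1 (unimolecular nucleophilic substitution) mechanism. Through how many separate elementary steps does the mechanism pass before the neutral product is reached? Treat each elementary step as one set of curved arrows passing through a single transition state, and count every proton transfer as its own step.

4

Step 1: The C–Cl bond breaks with both electrons going to the chloride; Cl⁻ leaves and a secondary carbocation remains.
Step 2: A hydride (H with its bonding pair) migrates from the adjacent cyclopentyl carbon to the cationic centre — a 1,2-hydride shift — upgrading the secondary cation to a tertiary one.
Step 3: Nucleophilic capture: the oxygen of H2O bonds to the cationic carbon, producing an oxonium-ion intermediate.
Step 4: A second solvent molecule removes the proton on oxygen, giving the neutral alcohol product.
Total: 4 elementary steps.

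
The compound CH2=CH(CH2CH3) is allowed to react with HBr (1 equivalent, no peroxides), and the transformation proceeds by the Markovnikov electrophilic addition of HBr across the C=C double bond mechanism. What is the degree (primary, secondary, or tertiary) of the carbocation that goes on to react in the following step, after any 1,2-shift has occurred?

secondary

Step 1: Protonation of the alkene by HBr: the π bond acts as the nucleophile and picks up H⁺, giving the more stable (Markovnikov) secondary carbocation. The H–Br bond breaks heterolytically, releasing Br⁻.
No single 1,2-shift to an adjacent carbon would give a more-substituted cation, so no rearrangement occurs.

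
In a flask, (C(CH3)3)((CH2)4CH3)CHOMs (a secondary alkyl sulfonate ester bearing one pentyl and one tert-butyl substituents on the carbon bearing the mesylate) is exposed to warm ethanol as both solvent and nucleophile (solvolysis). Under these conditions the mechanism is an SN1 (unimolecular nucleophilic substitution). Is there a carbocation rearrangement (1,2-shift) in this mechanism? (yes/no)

The first-formed carbocation is secondary.
The adjacent tert-butyl carbon has no hydrogen but bears methyl groups; migration of one methyl with its bonding pair (a 1,2-methyl shift) places the charge on a tertiary centre.
Tertiary is more stable than secondary, so the shift occurs.

yes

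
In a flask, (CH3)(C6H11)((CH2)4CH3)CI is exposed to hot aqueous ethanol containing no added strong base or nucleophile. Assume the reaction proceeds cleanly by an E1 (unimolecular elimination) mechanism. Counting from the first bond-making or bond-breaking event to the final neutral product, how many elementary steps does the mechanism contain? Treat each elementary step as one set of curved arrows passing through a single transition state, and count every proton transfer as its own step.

2

Step 1: Unassisted departure of I⁻ (taking the C–I bonding pair) generates a tertiary carbocation.
(No 1,2-shift: no single shift to an adjacent carbon would give a more stable cation.)
Step 2: A weak base (a water (or ethanol) molecule from the solvent) removes a proton from a carbon adjacent to the cationic centre; the electrons of that C–H bond become the new π(C=C) bond, giving the alkene.
Total: 2 elementary steps.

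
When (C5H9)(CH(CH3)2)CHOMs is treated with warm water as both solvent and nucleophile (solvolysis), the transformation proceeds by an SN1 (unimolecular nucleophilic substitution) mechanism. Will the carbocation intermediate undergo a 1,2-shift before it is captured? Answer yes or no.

yes

The first-formed carbocation is secondary.
The adjacent isopropyl carbon already bears 2 other carbon substituents and has a hydrogen to migrate; after a 1,2-hydride shift from that carbon the positive charge sits on a tertiary centre.
Tertiary is more stable than secondary, so the shift occurs.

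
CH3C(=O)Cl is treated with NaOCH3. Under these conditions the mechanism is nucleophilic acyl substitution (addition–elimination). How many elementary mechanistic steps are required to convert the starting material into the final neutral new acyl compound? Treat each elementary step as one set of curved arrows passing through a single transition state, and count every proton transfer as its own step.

Step 1: A lone pair on the O of CH3O⁻ attacks the electrophilic acyl carbon; the π(C=O) electrons move onto oxygen, giving a tetrahedral intermediate.
Step 2: An oxygen lone pair re-forms the C=O π bond as the C–Cl σ-bond breaks; Cl⁻ is expelled.
Total: 2 elementary steps.

2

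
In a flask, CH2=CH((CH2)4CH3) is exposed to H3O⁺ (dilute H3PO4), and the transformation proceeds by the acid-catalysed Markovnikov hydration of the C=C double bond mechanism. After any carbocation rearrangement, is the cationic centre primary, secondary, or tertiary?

secondary

Step 1: Protonation of the alkene by H3O⁺: the π bond acts as the nucleophile and picks up H⁺, giving the more stable (Markovnikov) secondary carbocation. H2O is released.
No single 1,2-shift to an adjacent carbon would give a more-substituted cation, so no rearrangement occurs.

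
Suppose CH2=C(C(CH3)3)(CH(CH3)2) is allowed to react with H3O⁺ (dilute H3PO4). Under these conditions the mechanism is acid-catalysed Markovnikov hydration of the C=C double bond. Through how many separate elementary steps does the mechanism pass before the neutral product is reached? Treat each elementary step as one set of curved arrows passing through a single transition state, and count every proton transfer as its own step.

Step 1: Protonation of the alkene by H3O⁺: the π bond acts as the nucleophile and picks up H⁺, giving the more stable (Markovnikov) tertiary carbocation. H2O is released.
(No 1,2-shift: no single shift to an adjacent carbon would give a more stable cation.)
Step 2: A lone pair on the oxygen of H2O attacks the carbocation, forming a C–O bond and an oxonium ion (a protonated alcohol).
Step 3: Proton transfer from the O–H of the oxonium ion to H2O completes the catalytic cycle and yields the alcohol.
Total: 3 elementary steps.

3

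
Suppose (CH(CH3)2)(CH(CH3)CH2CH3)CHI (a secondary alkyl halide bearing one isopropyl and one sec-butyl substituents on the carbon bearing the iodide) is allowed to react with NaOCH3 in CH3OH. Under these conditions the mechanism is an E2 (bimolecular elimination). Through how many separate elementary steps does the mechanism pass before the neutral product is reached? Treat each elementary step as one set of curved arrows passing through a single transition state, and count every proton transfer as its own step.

Step 1: Concerted anti-periplanar elimination: CH3O⁻ abstracts a β-H while I⁻ leaves, and the C–H electrons become the new C=C π bond — all in a single transition state.
Total: 1 elementary step.

1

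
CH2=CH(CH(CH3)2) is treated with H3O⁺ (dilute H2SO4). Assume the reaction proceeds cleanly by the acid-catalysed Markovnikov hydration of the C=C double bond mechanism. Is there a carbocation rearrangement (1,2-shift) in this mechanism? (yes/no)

yes

The first-formed carbocation is secondary.
The adjacent isopropyl carbon already bears 2 other carbon substituents and has a hydrogen to migrate; after a 1,2-hydride shift from that carbon the positive charge sits on a tertiary centre.
Tertiary is more stable than secondary, so the shift occurs.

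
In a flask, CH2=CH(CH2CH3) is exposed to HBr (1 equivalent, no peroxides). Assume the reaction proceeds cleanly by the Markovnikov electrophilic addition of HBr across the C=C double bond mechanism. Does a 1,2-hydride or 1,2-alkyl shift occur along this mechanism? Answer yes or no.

The first-formed carbocation is secondary.
No single 1,2-shift to an adjacent carbon would produce a more-substituted cation than the one already present, so no rearrangement occurs.

no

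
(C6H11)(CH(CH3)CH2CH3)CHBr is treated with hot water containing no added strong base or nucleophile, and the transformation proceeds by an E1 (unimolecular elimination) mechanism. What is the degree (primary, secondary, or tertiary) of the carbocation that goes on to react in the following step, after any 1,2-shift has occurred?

tertiary

Step 1: Rate-determining heterolysis of the C–Br bond gives Br⁻ and a secondary carbocation.
Step 2: A 1,2-hydride shift from the adjacent cyclohexyl carbon moves the positive charge from the secondary centre to an adjacent carbon, generating a more stable tertiary carbocation.
The cation rearranges from secondary to tertiary via a 1,2-hydride shift from the adjacent cyclohexyl carbon; the tertiary cation is what reacts next.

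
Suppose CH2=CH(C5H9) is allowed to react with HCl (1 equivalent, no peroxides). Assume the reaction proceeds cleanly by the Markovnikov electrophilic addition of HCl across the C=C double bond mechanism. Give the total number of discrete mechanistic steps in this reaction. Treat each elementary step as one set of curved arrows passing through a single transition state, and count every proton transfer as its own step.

Step 1: Electrophilic addition begins with the π(C=C) electrons forming a bond to the proton of HCl. Following Markovnikov's rule, the resulting cation is secondary. The H–Cl bond breaks heterolytically, releasing Cl⁻.
Step 2: A hydride (H with its bonding pair) migrates from the adjacent cyclopentyl carbon to the cationic centre — a 1,2-hydride shift — upgrading the secondary cation to a tertiary one.
Step 3: Cl⁻ captures the cation: a lone pair on Cl⁻ fills the empty p orbital, producing the alkyl halide product.
Total: 3 elementary steps.

3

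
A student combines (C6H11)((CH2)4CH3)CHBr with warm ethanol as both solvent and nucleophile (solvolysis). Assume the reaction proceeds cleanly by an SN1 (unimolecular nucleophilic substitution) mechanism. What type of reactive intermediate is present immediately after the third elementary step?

oxonium ion

Step 1: The C–Br bond breaks with both electrons going to the bromide; Br⁻ leaves and a secondary carbocation remains.
Step 2: A hydride (H with its bonding pair) migrates from the adjacent cyclohexyl carbon to the cationic centre — a 1,2-hydride shift — upgrading the secondary cation to a tertiary one.
Step 3: CH3CH2OH donates an oxygen lone pair into the empty p orbital of the cation, giving a protonated ether (an oxonium ion).
After step 3 the species present is an oxonium ion.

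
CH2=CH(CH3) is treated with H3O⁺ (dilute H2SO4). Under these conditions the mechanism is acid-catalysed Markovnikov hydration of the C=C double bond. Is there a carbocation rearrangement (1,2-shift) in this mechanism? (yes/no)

The first-formed carbocation is secondary.
No single 1,2-shift to an adjacent carbon would produce a more-substituted cation than the one already present, so no rearrangement occurs.

no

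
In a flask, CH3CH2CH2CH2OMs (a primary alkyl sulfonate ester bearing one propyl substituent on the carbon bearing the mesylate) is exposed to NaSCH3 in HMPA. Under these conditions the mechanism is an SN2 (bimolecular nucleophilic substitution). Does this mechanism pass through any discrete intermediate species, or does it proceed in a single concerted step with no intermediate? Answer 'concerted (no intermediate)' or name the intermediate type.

The methanethiolate nucleophile donates a lone pair from S to the α-carbon in a backside attack; simultaneously the C–O σ-bond breaks and both of its electrons leave with MsO⁻. One concerted step with inversion of configuration.
All bond changes occur in one transition state; no discrete intermediate is formed.

concerted (no intermediate)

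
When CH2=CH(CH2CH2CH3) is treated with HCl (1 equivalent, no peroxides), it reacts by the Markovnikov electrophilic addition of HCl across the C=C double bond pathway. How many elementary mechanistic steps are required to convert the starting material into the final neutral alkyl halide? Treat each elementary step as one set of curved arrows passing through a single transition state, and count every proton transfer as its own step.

Step 1: Electrophilic addition begins with the π(C=C) electrons forming a bond to the proton of HCl. Following Markovnikov's rule, the resulting cation is secondary. The H–Cl bond breaks heterolytically, releasing Cl⁻.
(No 1,2-shift: no single shift to an adjacent carbon would give a more stable cation.)
Step 2: Cl⁻ captures the cation: a lone pair on Cl⁻ fills the empty p orbital, producing the alkyl halide product.
Total: 2 elementary steps.

2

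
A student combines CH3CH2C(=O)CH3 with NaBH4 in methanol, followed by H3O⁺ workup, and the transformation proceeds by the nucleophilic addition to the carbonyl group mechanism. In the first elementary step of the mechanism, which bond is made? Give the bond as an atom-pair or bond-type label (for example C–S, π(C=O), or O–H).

Step 1: A lone pair / filled orbital on H⁻ (delivered from BH4⁻) attacks the electrophilic carbonyl carbon; the π(C=O) electrons shift onto oxygen, producing a tetrahedral alkoxide intermediate.
The bond formed in this step is the C–H bond.

C–H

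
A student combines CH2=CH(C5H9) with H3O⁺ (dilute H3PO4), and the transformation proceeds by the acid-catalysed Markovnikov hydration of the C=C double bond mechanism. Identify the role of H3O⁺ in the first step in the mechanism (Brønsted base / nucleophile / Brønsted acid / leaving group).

Brønsted acid

Step 1: Electrophilic addition begins with the π(C=C) electrons forming a bond to the proton of H3O⁺. Following Markovnikov's rule, the resulting cation is secondary. H2O is released.
H3O⁺ in the first step donates a proton in a proton-transfer step — a Brønsted acid.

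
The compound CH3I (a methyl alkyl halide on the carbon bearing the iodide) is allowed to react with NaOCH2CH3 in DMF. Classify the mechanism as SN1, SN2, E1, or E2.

SN2

Conditions: a methyl substrate with a strong nucleophile in the polar aprotic solvent DMF.
These conditions are the textbook signature of the SN2 pathway.
An unhindered substrate with a strong nucleophile in a polar aprotic solvent favours one-step backside displacement.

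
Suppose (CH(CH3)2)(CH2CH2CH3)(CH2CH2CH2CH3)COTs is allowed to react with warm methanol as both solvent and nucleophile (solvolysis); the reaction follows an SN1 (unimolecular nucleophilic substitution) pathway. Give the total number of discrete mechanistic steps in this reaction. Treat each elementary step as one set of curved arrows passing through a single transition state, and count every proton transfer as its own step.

3

Step 1: The C–O bond breaks with both electrons going to the tosylate; TsO⁻ leaves and a tertiary carbocation remains.
(No 1,2-shift: no single shift to an adjacent carbon would give a more stable cation.)
Step 2: Nucleophilic capture: the oxygen of CH3OH bonds to the cationic carbon, producing an oxonium-ion intermediate.
Step 3: Proton transfer from the O–H of the oxonium ion to a solvent molecule delivers the neutral ether.
Total: 3 elementary steps.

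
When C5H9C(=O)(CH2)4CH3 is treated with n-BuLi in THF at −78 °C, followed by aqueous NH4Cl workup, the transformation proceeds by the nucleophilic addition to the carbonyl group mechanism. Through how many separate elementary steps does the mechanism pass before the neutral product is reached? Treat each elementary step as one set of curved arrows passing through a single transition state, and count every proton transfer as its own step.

2

Step 1: A lone pair / filled orbital on the carbanion-like carbon of n-BuLi attacks the electrophilic carbonyl carbon; the π(C=O) electrons shift onto oxygen, producing a tetrahedral alkoxide intermediate.
Step 2: The alkoxide picks up a proton during aqueous NH4Cl workup to yield an alcohol.
Total: 2 elementary steps.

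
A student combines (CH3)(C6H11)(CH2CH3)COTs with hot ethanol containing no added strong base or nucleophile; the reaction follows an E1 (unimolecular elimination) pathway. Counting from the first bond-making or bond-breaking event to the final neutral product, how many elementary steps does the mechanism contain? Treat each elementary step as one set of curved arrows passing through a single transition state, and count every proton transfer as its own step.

Step 1: Rate-determining heterolysis of the C–O bond gives TsO⁻ and a tertiary carbocation.
(No 1,2-shift: no single shift to an adjacent carbon would give a more stable cation.)
Step 2: Loss of a β-proton to an ethanol molecule of the solvent: the C–H bonding pair collapses toward the cationic carbon to form the C=C π bond, yielding the alkene.
Total: 2 elementary steps.

2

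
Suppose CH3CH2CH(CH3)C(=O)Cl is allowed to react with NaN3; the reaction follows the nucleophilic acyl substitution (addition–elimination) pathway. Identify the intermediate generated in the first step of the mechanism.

tetrahedral intermediate

Step 1: N3⁻ adds to the carbonyl carbon; the C=O π electrons shift onto oxygen and a tetrahedral alkoxide intermediate forms.
After step 1 the species present is a tetrahedral intermediate.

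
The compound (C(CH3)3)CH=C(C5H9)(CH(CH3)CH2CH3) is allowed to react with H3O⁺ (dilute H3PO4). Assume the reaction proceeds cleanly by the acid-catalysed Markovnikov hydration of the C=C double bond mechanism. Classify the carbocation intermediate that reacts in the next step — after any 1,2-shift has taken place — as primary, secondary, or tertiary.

Step 1: The π electrons of the C=C bond attack a proton of H3O⁺; Markovnikov addition places the new C–H on the less-substituted alkene carbon, so the positive charge ends up on the more-substituted carbon — a tertiary carbocation. H2O is released.
No single 1,2-shift to an adjacent carbon would give a more-substituted cation, so no rearrangement occurs.

tertiary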